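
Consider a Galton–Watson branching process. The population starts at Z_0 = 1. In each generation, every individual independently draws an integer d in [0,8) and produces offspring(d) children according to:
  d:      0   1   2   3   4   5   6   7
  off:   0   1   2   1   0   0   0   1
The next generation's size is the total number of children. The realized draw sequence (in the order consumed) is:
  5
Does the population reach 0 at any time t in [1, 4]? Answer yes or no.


gen 0: Z_0=1, draws=[5], offspring=[0], Z_1=0
gen 1: Z_1=0, draws=[], offspring=[], Z_2=0
gen 2: Z_2=0, draws=[], offspring=[], Z_3=0
gen 3: Z_3=0, draws=[], offspring=[], Z_4=0

yes


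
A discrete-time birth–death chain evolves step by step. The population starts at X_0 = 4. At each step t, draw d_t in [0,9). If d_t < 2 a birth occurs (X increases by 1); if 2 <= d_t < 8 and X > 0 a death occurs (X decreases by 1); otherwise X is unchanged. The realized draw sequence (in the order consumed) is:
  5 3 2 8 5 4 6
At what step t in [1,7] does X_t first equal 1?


3

t=0: X=4, d=5 → death, X_1=3
t=1: X=3, d=3 → death, X_2=2
t=2: X=2, d=2 → death, X_3=1
t=3: X=1, d=8 → hold, X_4=1
t=4: X=1, d=5 → death, X_5=0
t=5: X=0, d=4 → hold, X_6=0
t=6: X=0, d=6 → hold, X_7=0


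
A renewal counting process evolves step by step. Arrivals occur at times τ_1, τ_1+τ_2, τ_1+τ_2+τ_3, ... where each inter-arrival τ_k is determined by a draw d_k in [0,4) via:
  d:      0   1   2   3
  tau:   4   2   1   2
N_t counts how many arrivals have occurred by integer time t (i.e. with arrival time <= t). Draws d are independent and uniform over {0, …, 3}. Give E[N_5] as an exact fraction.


2069/1024

Inter-arrival values over d=0..3: [4, 2, 1, 2]
Each d has probability 1/4, so the pmf of τ is: f(1) = 1/4, f(2) = 1/2, f(4) = 1/4
Renewal equation for m(n) = E[N_n]: condition on τ_1 = k (if k <= n, one arrival plus a fresh copy on the remaining n−k steps): m(n) = F(n) + Σ_{k<=n} f(k)·m(n−k), where F(n) = P(τ <= n) and m(0) = 0
m(1) = F(1) = 1/4
m(2) = F(2) + f(1)·m(1) = 3/4 + 1/4·1/4 = 13/16
m(3) = F(3) + f(1)·m(2) + f(2)·m(1) = 3/4 + 1/4·13/16 + 1/2·1/4 = 69/64
m(4) = F(4) + f(1)·m(3) + f(2)·m(2) = 1 + 1/4·69/64 + 1/2·13/16 = 429/256
m(5) = F(5) + f(1)·m(4) + f(2)·m(3) + f(4)·m(1) = 1 + 1/4·429/256 + 1/2·69/64 + 1/4·1/4 = 2069/1024
E[N_5] = m(5) = 2069/1024


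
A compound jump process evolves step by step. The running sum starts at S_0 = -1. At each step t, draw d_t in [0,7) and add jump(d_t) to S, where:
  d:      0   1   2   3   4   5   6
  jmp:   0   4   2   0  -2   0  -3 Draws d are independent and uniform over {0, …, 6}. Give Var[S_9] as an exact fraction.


2070/49

Outcome values over d=0..6: [0, 4, 2, 0, -2, 0, -3]
Σy = 1, Σy² = 33, M = 7
μ = 1/7 = 1/7,  σ² = 33/7 − (1/7)² = 230/49
Independent increments: Var[S_9] = 9·σ² = 9·(230/49) = 2070/49


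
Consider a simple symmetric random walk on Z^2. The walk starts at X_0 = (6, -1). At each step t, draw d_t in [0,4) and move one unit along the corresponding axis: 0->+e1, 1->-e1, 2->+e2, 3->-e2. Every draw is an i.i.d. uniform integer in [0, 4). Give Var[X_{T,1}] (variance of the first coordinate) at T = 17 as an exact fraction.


17/2

Outcome values over d=0..3: [1, -1, 0, 0]
Σy = 0, Σy² = 2, M = 4
μ = 0/4 = 0,  σ² = 2/4 − (0)² = 1/2
Independent increments: Var[X_17] = 17·σ² = 17·(1/2) = 17/2


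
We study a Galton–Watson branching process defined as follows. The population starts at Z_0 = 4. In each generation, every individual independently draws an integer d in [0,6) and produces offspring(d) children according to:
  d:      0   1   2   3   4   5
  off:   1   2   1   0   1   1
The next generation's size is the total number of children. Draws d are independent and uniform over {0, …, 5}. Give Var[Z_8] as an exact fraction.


32/3

Outcome values over d=0..5: [1, 2, 1, 0, 1, 1]
Σy = 6, Σy² = 8, M = 6
μ = 6/6 = 1,  σ² = 8/6 − (1)² = 1/3
V_0 = 0, E_0 = 4
V_1 = 1/3·E_0 + (1)²·V_0 = 4/3;  E_1 = 4
V_2 = 1/3·E_1 + (1)²·V_1 = 8/3;  E_2 = 4
V_3 = 1/3·E_2 + (1)²·V_2 = 4;  E_3 = 4
V_4 = 1/3·E_3 + (1)²·V_3 = 16/3;  E_4 = 4
V_5 = 1/3·E_4 + (1)²·V_4 = 20/3;  E_5 = 4
V_6 = 1/3·E_5 + (1)²·V_5 = 8;  E_6 = 4
V_7 = 1/3·E_6 + (1)²·V_6 = 28/3;  E_7 = 4
V_8 = 1/3·E_7 + (1)²·V_7 = 32/3;  E_8 = 4


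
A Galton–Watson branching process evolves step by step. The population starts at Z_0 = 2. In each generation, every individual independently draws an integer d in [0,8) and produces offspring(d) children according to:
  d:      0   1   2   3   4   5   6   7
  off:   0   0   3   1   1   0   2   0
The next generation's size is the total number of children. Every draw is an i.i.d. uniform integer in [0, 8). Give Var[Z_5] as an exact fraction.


2720887631/536870912

Outcome values over d=0..7: [0, 0, 3, 1, 1, 0, 2, 0]
Σy = 7, Σy² = 15, M = 8
μ = 7/8 = 7/8,  σ² = 15/8 − (7/8)² = 71/64
V_0 = 0, E_0 = 2
V_1 = 71/64·E_0 + (7/8)²·V_0 = 71/32;  E_1 = 7/4
V_2 = 71/64·E_1 + (7/8)²·V_1 = 7455/2048;  E_2 = 49/32
V_3 = 71/64·E_2 + (7/8)²·V_2 = 587951/131072;  E_3 = 343/256
V_4 = 71/64·E_3 + (7/8)²·V_3 = 41278335/8388608;  E_4 = 2401/2048
V_5 = 71/64·E_4 + (7/8)²·V_4 = 2720887631/536870912;  E_5 = 16807/16384


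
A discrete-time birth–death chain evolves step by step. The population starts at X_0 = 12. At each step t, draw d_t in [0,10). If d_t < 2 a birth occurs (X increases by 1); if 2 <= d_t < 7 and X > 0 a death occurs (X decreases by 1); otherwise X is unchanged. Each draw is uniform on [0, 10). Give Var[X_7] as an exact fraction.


427/100

X can drop by at most 1 per step and X_0 = 12 > T = 7, so X_t >= 12 − t >= 5 > 0 for every t <= 7: the floor at 0 (the 'and X > 0' condition) never binds. Hence X_7 = X_0 + Σ_{t<7} Y_t with i.i.d. increments Y_t = y(d_t) ∈ {+1, −1, 0}.
Outcome values over d=0..9: [1, 1, -1, -1, -1, -1, -1, 0, 0, 0]
Σy = -3, Σy² = 7, M = 10
μ = -3/10 = -3/10,  σ² = 7/10 − (-3/10)² = 61/100
Independent increments: Var[X_7] = 7·σ² = 7·(61/100) = 427/100


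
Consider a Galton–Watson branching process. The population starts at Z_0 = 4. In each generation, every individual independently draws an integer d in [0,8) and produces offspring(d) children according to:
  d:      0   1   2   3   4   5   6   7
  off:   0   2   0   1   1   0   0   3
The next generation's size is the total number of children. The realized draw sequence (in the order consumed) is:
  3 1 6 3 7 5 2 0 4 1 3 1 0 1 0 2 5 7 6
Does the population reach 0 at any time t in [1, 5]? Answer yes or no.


gen 0: Z_0=4, draws=[3, 1, 6, 3], offspring=[1, 2, 0, 1], Z_1=4
gen 1: Z_1=4, draws=[7, 5, 2, 0], offspring=[3, 0, 0, 0], Z_2=3
gen 2: Z_2=3, draws=[4, 1, 3], offspring=[1, 2, 1], Z_3=4
gen 3: Z_3=4, draws=[1, 0, 1, 0], offspring=[2, 0, 2, 0], Z_4=4
gen 4: Z_4=4, draws=[2, 5, 7, 6], offspring=[0, 0, 3, 0], Z_5=3

no


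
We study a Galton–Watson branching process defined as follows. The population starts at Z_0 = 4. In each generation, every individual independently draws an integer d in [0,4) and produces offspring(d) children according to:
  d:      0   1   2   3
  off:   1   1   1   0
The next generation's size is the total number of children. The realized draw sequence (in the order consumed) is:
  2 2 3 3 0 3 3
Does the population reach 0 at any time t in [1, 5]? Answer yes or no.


gen 0: Z_0=4, draws=[2, 2, 3, 3], offspring=[1, 1, 0, 0], Z_1=2
gen 1: Z_1=2, draws=[0, 3], offspring=[1, 0], Z_2=1
gen 2: Z_2=1, draws=[3], offspring=[0], Z_3=0
gen 3: Z_3=0, draws=[], offspring=[], Z_4=0
gen 4: Z_4=0, draws=[], offspring=[], Z_5=0

yes


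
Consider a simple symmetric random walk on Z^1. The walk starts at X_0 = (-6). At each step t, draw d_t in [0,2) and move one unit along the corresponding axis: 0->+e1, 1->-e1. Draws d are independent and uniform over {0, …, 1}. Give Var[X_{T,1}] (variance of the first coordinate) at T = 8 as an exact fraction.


8

Outcome values over d=0..1: [1, -1]
Σy = 0, Σy² = 2, M = 2
μ = 0/2 = 0,  σ² = 2/2 − (0)² = 1
Independent increments: Var[X_8] = 8·σ² = 8·(1) = 8


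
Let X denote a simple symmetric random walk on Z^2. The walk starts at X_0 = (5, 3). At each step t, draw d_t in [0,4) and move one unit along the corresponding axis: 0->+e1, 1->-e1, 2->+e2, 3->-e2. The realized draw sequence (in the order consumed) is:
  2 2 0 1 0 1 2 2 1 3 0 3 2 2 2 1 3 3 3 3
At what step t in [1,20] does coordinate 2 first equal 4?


1

t=0: X=(5, 3), d=2 → +e2, X_1=(5, 4)
t=1: X=(5, 4), d=2 → +e2, X_2=(5, 5)
t=2: X=(5, 5), d=0 → +e1, X_3=(6, 5)
t=3: X=(6, 5), d=1 → -e1, X_4=(5, 5)
t=4: X=(5, 5), d=0 → +e1, X_5=(6, 5)
t=5: X=(6, 5), d=1 → -e1, X_6=(5, 5)
t=6: X=(5, 5), d=2 → +e2, X_7=(5, 6)
t=7: X=(5, 6), d=2 → +e2, X_8=(5, 7)
t=8: X=(5, 7), d=1 → -e1, X_9=(4, 7)
t=9: X=(4, 7), d=3 → -e2, X_10=(4, 6)
t=10: X=(4, 6), d=0 → +e1, X_11=(5, 6)
t=11: X=(5, 6), d=3 → -e2, X_12=(5, 5)
t=12: X=(5, 5), d=2 → +e2, X_13=(5, 6)
t=13: X=(5, 6), d=2 → +e2, X_14=(5, 7)
t=14: X=(5, 7), d=2 → +e2, X_15=(5, 8)
t=15: X=(5, 8), d=1 → -e1, X_16=(4, 8)
t=16: X=(4, 8), d=3 → -e2, X_17=(4, 7)
t=17: X=(4, 7), d=3 → -e2, X_18=(4, 6)
t=18: X=(4, 6), d=3 → -e2, X_19=(4, 5)
t=19: X=(4, 5), d=3 → -e2, X_20=(4, 4)


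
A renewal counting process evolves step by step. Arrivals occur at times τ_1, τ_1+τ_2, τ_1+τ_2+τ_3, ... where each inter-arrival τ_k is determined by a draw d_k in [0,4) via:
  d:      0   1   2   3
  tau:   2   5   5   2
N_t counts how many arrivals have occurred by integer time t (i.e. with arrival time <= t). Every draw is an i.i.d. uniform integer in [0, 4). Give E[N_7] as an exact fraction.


Inter-arrival values over d=0..3: [2, 5, 5, 2]
Each d has probability 1/4, so the pmf of τ is: f(2) = 1/2, f(5) = 1/2
Renewal equation for m(n) = E[N_n]: condition on τ_1 = k (if k <= n, one arrival plus a fresh copy on the remaining n−k steps): m(n) = F(n) + Σ_{k<=n} f(k)·m(n−k), where F(n) = P(τ <= n) and m(0) = 0
m(1) = F(1) = 0
m(2) = F(2) = 1/2
m(3) = F(3) = 1/2
m(4) = F(4) + f(2)·m(2) = 1/2 + 1/2·1/2 = 3/4
m(5) = F(5) + f(2)·m(3) = 1 + 1/2·1/2 = 5/4
m(6) = F(6) + f(2)·m(4) = 1 + 1/2·3/4 = 11/8
m(7) = F(7) + f(2)·m(5) + f(5)·m(2) = 1 + 1/2·5/4 + 1/2·1/2 = 15/8
E[N_7] = m(7) = 15/8

15/8


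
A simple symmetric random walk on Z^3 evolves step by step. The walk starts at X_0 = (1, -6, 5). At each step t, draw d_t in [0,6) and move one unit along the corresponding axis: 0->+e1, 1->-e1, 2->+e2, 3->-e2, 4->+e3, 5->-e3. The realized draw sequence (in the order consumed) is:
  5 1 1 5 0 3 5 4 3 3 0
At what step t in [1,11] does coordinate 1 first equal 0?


t=0: X=(1, -6, 5), d=5 → -e3, X_1=(1, -6, 4)
t=1: X=(1, -6, 4), d=1 → -e1, X_2=(0, -6, 4)
t=2: X=(0, -6, 4), d=1 → -e1, X_3=(-1, -6, 4)
t=3: X=(-1, -6, 4), d=5 → -e3, X_4=(-1, -6, 3)
t=4: X=(-1, -6, 3), d=0 → +e1, X_5=(0, -6, 3)
t=5: X=(0, -6, 3), d=3 → -e2, X_6=(0, -7, 3)
t=6: X=(0, -7, 3), d=5 → -e3, X_7=(0, -7, 2)
t=7: X=(0, -7, 2), d=4 → +e3, X_8=(0, -7, 3)
t=8: X=(0, -7, 3), d=3 → -e2, X_9=(0, -8, 3)
t=9: X=(0, -8, 3), d=3 → -e2, X_10=(0, -9, 3)
t=10: X=(0, -9, 3), d=0 → +e1, X_11=(1, -9, 3)

2


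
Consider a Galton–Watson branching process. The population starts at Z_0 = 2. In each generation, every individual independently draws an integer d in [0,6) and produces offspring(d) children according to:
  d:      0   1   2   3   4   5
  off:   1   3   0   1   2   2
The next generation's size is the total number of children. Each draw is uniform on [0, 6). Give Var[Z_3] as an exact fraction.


Outcome values over d=0..5: [1, 3, 0, 1, 2, 2]
Σy = 9, Σy² = 19, M = 6
μ = 9/6 = 3/2,  σ² = 19/6 − (3/2)² = 11/12
V_0 = 0, E_0 = 2
V_1 = 11/12·E_0 + (3/2)²·V_0 = 11/6;  E_1 = 3
V_2 = 11/12·E_1 + (3/2)²·V_1 = 55/8;  E_2 = 9/2
V_3 = 11/12·E_2 + (3/2)²·V_2 = 627/32;  E_3 = 27/4

627/32


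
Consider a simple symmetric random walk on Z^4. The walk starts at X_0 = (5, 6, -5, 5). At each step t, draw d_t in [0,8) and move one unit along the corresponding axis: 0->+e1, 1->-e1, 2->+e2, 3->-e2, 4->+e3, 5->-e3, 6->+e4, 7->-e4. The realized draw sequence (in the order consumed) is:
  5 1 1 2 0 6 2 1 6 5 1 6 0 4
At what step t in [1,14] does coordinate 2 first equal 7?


t=0: X=(5, 6, -5, 5), d=5 → -e3, X_1=(5, 6, -6, 5)
t=1: X=(5, 6, -6, 5), d=1 → -e1, X_2=(4, 6, -6, 5)
t=2: X=(4, 6, -6, 5), d=1 → -e1, X_3=(3, 6, -6, 5)
t=3: X=(3, 6, -6, 5), d=2 → +e2, X_4=(3, 7, -6, 5)
t=4: X=(3, 7, -6, 5), d=0 → +e1, X_5=(4, 7, -6, 5)
t=5: X=(4, 7, -6, 5), d=6 → +e4, X_6=(4, 7, -6, 6)
t=6: X=(4, 7, -6, 6), d=2 → +e2, X_7=(4, 8, -6, 6)
t=7: X=(4, 8, -6, 6), d=1 → -e1, X_8=(3, 8, -6, 6)
t=8: X=(3, 8, -6, 6), d=6 → +e4, X_9=(3, 8, -6, 7)
t=9: X=(3, 8, -6, 7), d=5 → -e3, X_10=(3, 8, -7, 7)
t=10: X=(3, 8, -7, 7), d=1 → -e1, X_11=(2, 8, -7, 7)
t=11: X=(2, 8, -7, 7), d=6 → +e4, X_12=(2, 8, -7, 8)
t=12: X=(2, 8, -7, 8), d=0 → +e1, X_13=(3, 8, -7, 8)
t=13: X=(3, 8, -7, 8), d=4 → +e3, X_14=(3, 8, -6, 8)

4


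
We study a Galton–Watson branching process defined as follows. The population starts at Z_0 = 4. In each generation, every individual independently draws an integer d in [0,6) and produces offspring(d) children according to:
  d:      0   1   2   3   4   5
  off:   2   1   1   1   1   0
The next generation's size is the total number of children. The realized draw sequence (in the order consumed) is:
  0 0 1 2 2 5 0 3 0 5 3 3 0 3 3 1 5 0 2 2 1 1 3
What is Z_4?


7

gen 0: Z_0=4, draws=[0, 0, 1, 2], offspring=[2, 2, 1, 1], Z_1=6
gen 1: Z_1=6, draws=[2, 5, 0, 3, 0, 5], offspring=[1, 0, 2, 1, 2, 0], Z_2=6
gen 2: Z_2=6, draws=[3, 3, 0, 3, 3, 1], offspring=[1, 1, 2, 1, 1, 1], Z_3=7
gen 3: Z_3=7, draws=[5, 0, 2, 2, 1, 1, 3], offspring=[0, 2, 1, 1, 1, 1, 1], Z_4=7


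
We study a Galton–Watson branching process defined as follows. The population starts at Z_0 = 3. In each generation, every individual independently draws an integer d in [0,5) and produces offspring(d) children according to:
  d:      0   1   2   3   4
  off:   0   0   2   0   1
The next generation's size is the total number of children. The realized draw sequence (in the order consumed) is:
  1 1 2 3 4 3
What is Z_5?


gen 0: Z_0=3, draws=[1, 1, 2], offspring=[0, 0, 2], Z_1=2
gen 1: Z_1=2, draws=[3, 4], offspring=[0, 1], Z_2=1
gen 2: Z_2=1, draws=[3], offspring=[0], Z_3=0
gen 3: Z_3=0, draws=[], offspring=[], Z_4=0
gen 4: Z_4=0, draws=[], offspring=[], Z_5=0

0


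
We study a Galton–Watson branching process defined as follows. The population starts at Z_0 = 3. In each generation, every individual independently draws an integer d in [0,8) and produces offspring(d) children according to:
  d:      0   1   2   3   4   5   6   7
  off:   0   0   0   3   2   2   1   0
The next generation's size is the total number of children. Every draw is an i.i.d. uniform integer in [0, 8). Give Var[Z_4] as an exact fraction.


Outcome values over d=0..7: [0, 0, 0, 3, 2, 2, 1, 0]
Σy = 8, Σy² = 18, M = 8
μ = 8/8 = 1,  σ² = 18/8 − (1)² = 5/4
V_0 = 0, E_0 = 3
V_1 = 5/4·E_0 + (1)²·V_0 = 15/4;  E_1 = 3
V_2 = 5/4·E_1 + (1)²·V_1 = 15/2;  E_2 = 3
V_3 = 5/4·E_2 + (1)²·V_2 = 45/4;  E_3 = 3
V_4 = 5/4·E_3 + (1)²·V_3 = 15;  E_4 = 3

15


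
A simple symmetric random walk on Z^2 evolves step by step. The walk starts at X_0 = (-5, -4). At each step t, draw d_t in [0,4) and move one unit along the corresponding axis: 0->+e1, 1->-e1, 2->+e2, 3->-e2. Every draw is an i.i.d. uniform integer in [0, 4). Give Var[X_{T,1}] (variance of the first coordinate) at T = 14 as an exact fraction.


7

Outcome values over d=0..3: [1, -1, 0, 0]
Σy = 0, Σy² = 2, M = 4
μ = 0/4 = 0,  σ² = 2/4 − (0)² = 1/2
Independent increments: Var[X_14] = 14·σ² = 14·(1/2) = 7


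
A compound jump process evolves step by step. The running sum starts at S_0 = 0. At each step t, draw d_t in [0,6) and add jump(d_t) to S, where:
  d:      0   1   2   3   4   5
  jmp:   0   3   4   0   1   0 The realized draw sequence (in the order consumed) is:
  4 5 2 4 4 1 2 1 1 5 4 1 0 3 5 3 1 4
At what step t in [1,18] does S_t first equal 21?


11

t=0: S=0, d=4, jump=1, S_1=1
t=1: S=1, d=5, jump=0, S_2=1
t=2: S=1, d=2, jump=4, S_3=5
t=3: S=5, d=4, jump=1, S_4=6
t=4: S=6, d=4, jump=1, S_5=7
t=5: S=7, d=1, jump=3, S_6=10
t=6: S=10, d=2, jump=4, S_7=14
t=7: S=14, d=1, jump=3, S_8=17
t=8: S=17, d=1, jump=3, S_9=20
t=9: S=20, d=5, jump=0, S_10=20
t=10: S=20, d=4, jump=1, S_11=21
t=11: S=21, d=1, jump=3, S_12=24
t=12: S=24, d=0, jump=0, S_13=24
t=13: S=24, d=3, jump=0, S_14=24
t=14: S=24, d=5, jump=0, S_15=24
t=15: S=24, d=3, jump=0, S_16=24
t=16: S=24, d=1, jump=3, S_17=27
t=17: S=27, d=4, jump=1, S_18=28


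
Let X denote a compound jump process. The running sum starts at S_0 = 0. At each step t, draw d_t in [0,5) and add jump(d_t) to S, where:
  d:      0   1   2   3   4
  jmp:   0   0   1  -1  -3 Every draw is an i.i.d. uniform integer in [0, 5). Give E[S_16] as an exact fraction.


Outcome values over d=0..4: [0, 0, 1, -1, -3]
Σy = -3, Σy² = 11, M = 5
μ = -3/5 = -3/5,  σ² = 11/5 − (-3/5)² = 46/25
E[S_16] = 0 + 16·(-3/5) = -48/5

-48/5


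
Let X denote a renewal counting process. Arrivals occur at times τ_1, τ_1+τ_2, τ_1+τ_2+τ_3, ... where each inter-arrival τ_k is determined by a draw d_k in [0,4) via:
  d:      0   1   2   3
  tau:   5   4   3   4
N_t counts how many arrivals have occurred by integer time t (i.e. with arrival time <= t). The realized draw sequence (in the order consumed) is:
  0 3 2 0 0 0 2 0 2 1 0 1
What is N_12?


draw d_1=0: τ_1=5, arrival time A_1=5
draw d_2=3: τ_2=4, arrival time A_2=9
draw d_3=2: τ_3=3, arrival time A_3=12
draw d_4=0: τ_4=5, arrival time A_4=17
draw d_5=0: τ_5=5, arrival time A_5=22
draw d_6=0: τ_6=5, arrival time A_6=27
draw d_7=2: τ_7=3, arrival time A_7=30
draw d_8=0: τ_8=5, arrival time A_8=35
draw d_9=2: τ_9=3, arrival time A_9=38
draw d_10=1: τ_10=4, arrival time A_10=42
draw d_11=0: τ_11=5, arrival time A_11=47
draw d_12=1: τ_12=4, arrival time A_12=51
N_t over t=0..12: 0:0 1:0 2:0 3:0 4:0 5:1 6:1 7:1 8:1 9:2 10:2 11:2 12:3

3


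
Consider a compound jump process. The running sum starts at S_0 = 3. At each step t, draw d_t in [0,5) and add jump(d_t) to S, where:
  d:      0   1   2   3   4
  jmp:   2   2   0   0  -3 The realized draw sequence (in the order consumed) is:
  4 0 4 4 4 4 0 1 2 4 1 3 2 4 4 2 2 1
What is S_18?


t=0: S=3, d=4, jump=-3, S_1=0
t=1: S=0, d=0, jump=2, S_2=2
t=2: S=2, d=4, jump=-3, S_3=-1
t=3: S=-1, d=4, jump=-3, S_4=-4
t=4: S=-4, d=4, jump=-3, S_5=-7
t=5: S=-7, d=4, jump=-3, S_6=-10
t=6: S=-10, d=0, jump=2, S_7=-8
t=7: S=-8, d=1, jump=2, S_8=-6
t=8: S=-6, d=2, jump=0, S_9=-6
t=9: S=-6, d=4, jump=-3, S_10=-9
t=10: S=-9, d=1, jump=2, S_11=-7
t=11: S=-7, d=3, jump=0, S_12=-7
t=12: S=-7, d=2, jump=0, S_13=-7
t=13: S=-7, d=4, jump=-3, S_14=-10
t=14: S=-10, d=4, jump=-3, S_15=-13
t=15: S=-13, d=2, jump=0, S_16=-13
t=16: S=-13, d=2, jump=0, S_17=-13
t=17: S=-13, d=1, jump=2, S_18=-11

-11


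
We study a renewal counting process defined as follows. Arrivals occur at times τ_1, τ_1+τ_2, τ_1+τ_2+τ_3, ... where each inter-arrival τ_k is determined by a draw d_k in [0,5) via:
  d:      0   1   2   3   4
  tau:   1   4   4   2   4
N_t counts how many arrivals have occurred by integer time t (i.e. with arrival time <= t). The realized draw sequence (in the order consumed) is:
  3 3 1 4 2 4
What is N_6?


draw d_1=3: τ_1=2, arrival time A_1=2
draw d_2=3: τ_2=2, arrival time A_2=4
draw d_3=1: τ_3=4, arrival time A_3=8
draw d_4=4: τ_4=4, arrival time A_4=12
draw d_5=2: τ_5=4, arrival time A_5=16
draw d_6=4: τ_6=4, arrival time A_6=20
N_t over t=0..6: 0:0 1:0 2:1 3:1 4:2 5:2 6:2

2


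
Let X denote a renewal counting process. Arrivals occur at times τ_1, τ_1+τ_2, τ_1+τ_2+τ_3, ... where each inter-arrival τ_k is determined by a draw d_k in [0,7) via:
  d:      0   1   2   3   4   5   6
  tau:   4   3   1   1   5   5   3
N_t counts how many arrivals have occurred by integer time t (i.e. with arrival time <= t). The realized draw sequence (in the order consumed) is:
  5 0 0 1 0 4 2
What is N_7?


draw d_1=5: τ_1=5, arrival time A_1=5
draw d_2=0: τ_2=4, arrival time A_2=9
draw d_3=0: τ_3=4, arrival time A_3=13
draw d_4=1: τ_4=3, arrival time A_4=16
draw d_5=0: τ_5=4, arrival time A_5=20
draw d_6=4: τ_6=5, arrival time A_6=25
draw d_7=2: τ_7=1, arrival time A_7=26
N_t over t=0..7: 0:0 1:0 2:0 3:0 4:0 5:1 6:1 7:1

1


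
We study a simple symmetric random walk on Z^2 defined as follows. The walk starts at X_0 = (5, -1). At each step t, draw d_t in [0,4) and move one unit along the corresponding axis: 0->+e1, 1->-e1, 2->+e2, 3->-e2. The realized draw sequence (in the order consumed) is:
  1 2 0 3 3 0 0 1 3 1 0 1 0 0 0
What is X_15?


t=0: X=(5, -1), d=1 → -e1, X_1=(4, -1)
t=1: X=(4, -1), d=2 → +e2, X_2=(4, 0)
t=2: X=(4, 0), d=0 → +e1, X_3=(5, 0)
t=3: X=(5, 0), d=3 → -e2, X_4=(5, -1)
t=4: X=(5, -1), d=3 → -e2, X_5=(5, -2)
t=5: X=(5, -2), d=0 → +e1, X_6=(6, -2)
t=6: X=(6, -2), d=0 → +e1, X_7=(7, -2)
t=7: X=(7, -2), d=1 → -e1, X_8=(6, -2)
t=8: X=(6, -2), d=3 → -e2, X_9=(6, -3)
t=9: X=(6, -3), d=1 → -e1, X_10=(5, -3)
t=10: X=(5, -3), d=0 → +e1, X_11=(6, -3)
t=11: X=(6, -3), d=1 → -e1, X_12=(5, -3)
t=12: X=(5, -3), d=0 → +e1, X_13=(6, -3)
t=13: X=(6, -3), d=0 → +e1, X_14=(7, -3)
t=14: X=(7, -3), d=0 → +e1, X_15=(8, -3)

(8, -3)


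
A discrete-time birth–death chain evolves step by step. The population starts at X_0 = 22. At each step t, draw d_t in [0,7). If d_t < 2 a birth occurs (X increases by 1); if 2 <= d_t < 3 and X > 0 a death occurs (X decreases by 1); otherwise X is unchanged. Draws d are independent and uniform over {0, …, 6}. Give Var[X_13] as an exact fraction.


260/49

X can drop by at most 1 per step and X_0 = 22 > T = 13, so X_t >= 22 − t >= 9 > 0 for every t <= 13: the floor at 0 (the 'and X > 0' condition) never binds. Hence X_13 = X_0 + Σ_{t<13} Y_t with i.i.d. increments Y_t = y(d_t) ∈ {+1, −1, 0}.
Outcome values over d=0..6: [1, 1, -1, 0, 0, 0, 0]
Σy = 1, Σy² = 3, M = 7
μ = 1/7 = 1/7,  σ² = 3/7 − (1/7)² = 20/49
Independent increments: Var[X_13] = 13·σ² = 13·(20/49) = 260/49


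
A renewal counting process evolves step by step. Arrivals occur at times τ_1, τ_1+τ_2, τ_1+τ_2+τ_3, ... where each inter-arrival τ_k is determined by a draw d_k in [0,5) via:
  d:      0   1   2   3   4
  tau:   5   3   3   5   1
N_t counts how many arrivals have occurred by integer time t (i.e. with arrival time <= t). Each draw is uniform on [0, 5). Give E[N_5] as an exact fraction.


Inter-arrival values over d=0..4: [5, 3, 3, 5, 1]
Each d has probability 1/5, so the pmf of τ is: f(1) = 1/5, f(3) = 2/5, f(5) = 2/5
Renewal equation for m(n) = E[N_n]: condition on τ_1 = k (if k <= n, one arrival plus a fresh copy on the remaining n−k steps): m(n) = F(n) + Σ_{k<=n} f(k)·m(n−k), where F(n) = P(τ <= n) and m(0) = 0
m(1) = F(1) = 1/5
m(2) = F(2) + f(1)·m(1) = 1/5 + 1/5·1/5 = 6/25
m(3) = F(3) + f(1)·m(2) = 3/5 + 1/5·6/25 = 81/125
m(4) = F(4) + f(1)·m(3) + f(3)·m(1) = 3/5 + 1/5·81/125 + 2/5·1/5 = 506/625
m(5) = F(5) + f(1)·m(4) + f(3)·m(2) = 1 + 1/5·506/625 + 2/5·6/25 = 3931/3125
E[N_5] = m(5) = 3931/3125

3931/3125


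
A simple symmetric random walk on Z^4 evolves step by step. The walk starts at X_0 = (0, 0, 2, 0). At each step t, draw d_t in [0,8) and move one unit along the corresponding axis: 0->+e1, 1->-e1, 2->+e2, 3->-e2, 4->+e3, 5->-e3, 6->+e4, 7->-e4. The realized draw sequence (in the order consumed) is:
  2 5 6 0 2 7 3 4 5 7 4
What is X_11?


t=0: X=(0, 0, 2, 0), d=2 → +e2, X_1=(0, 1, 2, 0)
t=1: X=(0, 1, 2, 0), d=5 → -e3, X_2=(0, 1, 1, 0)
t=2: X=(0, 1, 1, 0), d=6 → +e4, X_3=(0, 1, 1, 1)
t=3: X=(0, 1, 1, 1), d=0 → +e1, X_4=(1, 1, 1, 1)
t=4: X=(1, 1, 1, 1), d=2 → +e2, X_5=(1, 2, 1, 1)
t=5: X=(1, 2, 1, 1), d=7 → -e4, X_6=(1, 2, 1, 0)
t=6: X=(1, 2, 1, 0), d=3 → -e2, X_7=(1, 1, 1, 0)
t=7: X=(1, 1, 1, 0), d=4 → +e3, X_8=(1, 1, 2, 0)
t=8: X=(1, 1, 2, 0), d=5 → -e3, X_9=(1, 1, 1, 0)
t=9: X=(1, 1, 1, 0), d=7 → -e4, X_10=(1, 1, 1, -1)
t=10: X=(1, 1, 1, -1), d=4 → +e3, X_11=(1, 1, 2, -1)

(1, 1, 2, -1)


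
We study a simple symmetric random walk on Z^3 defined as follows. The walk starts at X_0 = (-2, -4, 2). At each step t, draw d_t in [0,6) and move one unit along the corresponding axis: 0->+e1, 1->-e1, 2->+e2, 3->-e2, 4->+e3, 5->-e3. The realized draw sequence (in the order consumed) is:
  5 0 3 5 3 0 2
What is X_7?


(0, -5, 0)

t=0: X=(-2, -4, 2), d=5 → -e3, X_1=(-2, -4, 1)
t=1: X=(-2, -4, 1), d=0 → +e1, X_2=(-1, -4, 1)
t=2: X=(-1, -4, 1), d=3 → -e2, X_3=(-1, -5, 1)
t=3: X=(-1, -5, 1), d=5 → -e3, X_4=(-1, -5, 0)
t=4: X=(-1, -5, 0), d=3 → -e2, X_5=(-1, -6, 0)
t=5: X=(-1, -6, 0), d=0 → +e1, X_6=(0, -6, 0)
t=6: X=(0, -6, 0), d=2 → +e2, X_7=(0, -5, 0)


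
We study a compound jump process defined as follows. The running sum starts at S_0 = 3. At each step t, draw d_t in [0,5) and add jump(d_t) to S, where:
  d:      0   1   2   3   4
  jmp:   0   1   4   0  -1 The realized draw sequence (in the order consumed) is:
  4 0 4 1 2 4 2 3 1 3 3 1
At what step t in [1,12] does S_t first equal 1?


t=0: S=3, d=4, jump=-1, S_1=2
t=1: S=2, d=0, jump=0, S_2=2
t=2: S=2, d=4, jump=-1, S_3=1
t=3: S=1, d=1, jump=1, S_4=2
t=4: S=2, d=2, jump=4, S_5=6
t=5: S=6, d=4, jump=-1, S_6=5
t=6: S=5, d=2, jump=4, S_7=9
t=7: S=9, d=3, jump=0, S_8=9
t=8: S=9, d=1, jump=1, S_9=10
t=9: S=10, d=3, jump=0, S_10=10
t=10: S=10, d=3, jump=0, S_11=10
t=11: S=10, d=1, jump=1, S_12=11

3


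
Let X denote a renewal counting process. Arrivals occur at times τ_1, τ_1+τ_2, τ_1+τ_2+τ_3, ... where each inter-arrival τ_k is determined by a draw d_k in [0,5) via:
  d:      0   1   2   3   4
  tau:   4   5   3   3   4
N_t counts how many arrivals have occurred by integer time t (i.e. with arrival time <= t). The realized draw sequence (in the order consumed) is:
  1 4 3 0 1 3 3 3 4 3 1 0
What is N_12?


draw d_1=1: τ_1=5, arrival time A_1=5
draw d_2=4: τ_2=4, arrival time A_2=9
draw d_3=3: τ_3=3, arrival time A_3=12
draw d_4=0: τ_4=4, arrival time A_4=16
draw d_5=1: τ_5=5, arrival time A_5=21
draw d_6=3: τ_6=3, arrival time A_6=24
draw d_7=3: τ_7=3, arrival time A_7=27
draw d_8=3: τ_8=3, arrival time A_8=30
draw d_9=4: τ_9=4, arrival time A_9=34
draw d_10=3: τ_10=3, arrival time A_10=37
draw d_11=1: τ_11=5, arrival time A_11=42
draw d_12=0: τ_12=4, arrival time A_12=46
N_t over t=0..12: 0:0 1:0 2:0 3:0 4:0 5:1 6:1 7:1 8:1 9:2 10:2 11:2 12:3

3


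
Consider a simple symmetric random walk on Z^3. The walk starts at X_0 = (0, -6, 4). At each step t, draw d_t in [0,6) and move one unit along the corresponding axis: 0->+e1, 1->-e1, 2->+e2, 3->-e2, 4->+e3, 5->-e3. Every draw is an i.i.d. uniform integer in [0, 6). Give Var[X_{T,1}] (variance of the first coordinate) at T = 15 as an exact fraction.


5

Outcome values over d=0..5: [1, -1, 0, 0, 0, 0]
Σy = 0, Σy² = 2, M = 6
μ = 0/6 = 0,  σ² = 2/6 − (0)² = 1/3
Independent increments: Var[X_15] = 15·σ² = 15·(1/3) = 5


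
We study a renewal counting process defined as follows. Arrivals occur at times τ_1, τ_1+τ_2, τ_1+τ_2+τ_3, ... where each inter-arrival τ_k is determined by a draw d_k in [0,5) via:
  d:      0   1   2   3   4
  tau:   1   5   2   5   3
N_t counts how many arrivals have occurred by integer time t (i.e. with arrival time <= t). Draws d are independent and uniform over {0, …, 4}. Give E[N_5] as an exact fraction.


Inter-arrival values over d=0..4: [1, 5, 2, 5, 3]
Each d has probability 1/5, so the pmf of τ is: f(1) = 1/5, f(2) = 1/5, f(3) = 1/5, f(5) = 2/5
Renewal equation for m(n) = E[N_n]: condition on τ_1 = k (if k <= n, one arrival plus a fresh copy on the remaining n−k steps): m(n) = F(n) + Σ_{k<=n} f(k)·m(n−k), where F(n) = P(τ <= n) and m(0) = 0
m(1) = F(1) = 1/5
m(2) = F(2) + f(1)·m(1) = 2/5 + 1/5·1/5 = 11/25
m(3) = F(3) + f(1)·m(2) + f(2)·m(1) = 3/5 + 1/5·11/25 + 1/5·1/5 = 91/125
m(4) = F(4) + f(1)·m(3) + f(2)·m(2) + f(3)·m(1) = 3/5 + 1/5·91/125 + 1/5·11/25 + 1/5·1/5 = 546/625
m(5) = F(5) + f(1)·m(4) + f(2)·m(3) + f(3)·m(2) = 1 + 1/5·546/625 + 1/5·91/125 + 1/5·11/25 = 4401/3125
E[N_5] = m(5) = 4401/3125

4401/3125


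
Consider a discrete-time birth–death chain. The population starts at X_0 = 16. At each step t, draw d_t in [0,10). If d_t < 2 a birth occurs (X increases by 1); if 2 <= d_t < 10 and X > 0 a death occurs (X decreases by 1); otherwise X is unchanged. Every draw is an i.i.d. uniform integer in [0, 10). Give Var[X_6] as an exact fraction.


X can drop by at most 1 per step and X_0 = 16 > T = 6, so X_t >= 16 − t >= 10 > 0 for every t <= 6: the floor at 0 (the 'and X > 0' condition) never binds. Hence X_6 = X_0 + Σ_{t<6} Y_t with i.i.d. increments Y_t = y(d_t) ∈ {+1, −1, 0}.
Outcome values over d=0..9: [1, 1, -1, -1, -1, -1, -1, -1, -1, -1]
Σy = -6, Σy² = 10, M = 10
μ = -6/10 = -3/5,  σ² = 10/10 − (-3/5)² = 16/25
Independent increments: Var[X_6] = 6·σ² = 6·(16/25) = 96/25

96/25


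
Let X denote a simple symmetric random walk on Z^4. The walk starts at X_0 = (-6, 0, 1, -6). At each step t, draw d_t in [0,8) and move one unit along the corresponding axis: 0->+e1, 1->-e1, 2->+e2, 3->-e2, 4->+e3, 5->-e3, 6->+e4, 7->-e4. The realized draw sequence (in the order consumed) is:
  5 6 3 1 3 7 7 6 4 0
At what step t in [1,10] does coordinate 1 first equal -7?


4

t=0: X=(-6, 0, 1, -6), d=5 → -e3, X_1=(-6, 0, 0, -6)
t=1: X=(-6, 0, 0, -6), d=6 → +e4, X_2=(-6, 0, 0, -5)
t=2: X=(-6, 0, 0, -5), d=3 → -e2, X_3=(-6, -1, 0, -5)
t=3: X=(-6, -1, 0, -5), d=1 → -e1, X_4=(-7, -1, 0, -5)
t=4: X=(-7, -1, 0, -5), d=3 → -e2, X_5=(-7, -2, 0, -5)
t=5: X=(-7, -2, 0, -5), d=7 → -e4, X_6=(-7, -2, 0, -6)
t=6: X=(-7, -2, 0, -6), d=7 → -e4, X_7=(-7, -2, 0, -7)
t=7: X=(-7, -2, 0, -7), d=6 → +e4, X_8=(-7, -2, 0, -6)
t=8: X=(-7, -2, 0, -6), d=4 → +e3, X_9=(-7, -2, 1, -6)
t=9: X=(-7, -2, 1, -6), d=0 → +e1, X_10=(-6, -2, 1, -6)


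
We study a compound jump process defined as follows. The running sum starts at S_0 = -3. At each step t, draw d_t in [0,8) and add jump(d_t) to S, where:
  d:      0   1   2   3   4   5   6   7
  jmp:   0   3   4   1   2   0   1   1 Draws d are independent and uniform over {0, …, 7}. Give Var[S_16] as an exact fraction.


Outcome values over d=0..7: [0, 3, 4, 1, 2, 0, 1, 1]
Σy = 12, Σy² = 32, M = 8
μ = 12/8 = 3/2,  σ² = 32/8 − (3/2)² = 7/4
Independent increments: Var[S_16] = 16·σ² = 16·(7/4) = 28

28


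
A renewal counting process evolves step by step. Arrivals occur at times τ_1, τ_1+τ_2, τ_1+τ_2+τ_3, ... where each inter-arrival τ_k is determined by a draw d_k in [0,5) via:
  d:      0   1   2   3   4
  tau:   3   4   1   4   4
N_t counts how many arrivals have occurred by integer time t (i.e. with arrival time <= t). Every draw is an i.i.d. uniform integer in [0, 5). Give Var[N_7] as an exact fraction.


Inter-arrival values over d=0..4: [3, 4, 1, 4, 4]
Each d has probability 1/5, so the pmf of τ is: f(1) = 1/5, f(3) = 1/5, f(4) = 3/5
Let p_n(j) = P(N_n = j), with p_0 = [1]. Condition on τ_1: p_n(0) = P(τ > n), and for j >= 1, p_n(j) = Σ_{k<=n} f(k)·p_{n−k}(j−1)
p_1 = [4/5, 1/5]  (j = 0..1)
p_2 = [4/5, 4/25, 1/25]  (j = 0..2)
p_3 = [3/5, 9/25, 4/125, 1/125]  (j = 0..3)
p_4 = [0, 22/25, 14/125, 4/625, 1/625]  (j = 0..4)
p_5 = [0, 16/25, 41/125, 19/625, 4/3125, 1/3125]  (j = 0..5)
p_6 = [0, 3/5, 37/125, 12/125, 24/3125, 4/15625, 1/15625]  (j = 0..6)
p_7 = [0, 9/25, 64/125, 63/625, 79/3125, 29/15625, 4/78125, 1/78125]  (j = 0..7)
E[N_7] = Σ j·p_7(j) = 140406/78125;  E[N_7²] = Σ j²·p_7(j) = 294418/78125
Var[N_7] = 294418/78125 − (140406/78125)² = 3287561414/6103515625

3287561414/6103515625


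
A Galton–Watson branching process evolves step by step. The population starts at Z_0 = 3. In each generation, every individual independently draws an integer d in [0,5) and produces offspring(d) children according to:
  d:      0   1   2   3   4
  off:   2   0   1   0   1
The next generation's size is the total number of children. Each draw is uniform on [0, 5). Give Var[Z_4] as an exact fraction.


Outcome values over d=0..4: [2, 0, 1, 0, 1]
Σy = 4, Σy² = 6, M = 5
μ = 4/5 = 4/5,  σ² = 6/5 − (4/5)² = 14/25
V_0 = 0, E_0 = 3
V_1 = 14/25·E_0 + (4/5)²·V_0 = 42/25;  E_1 = 12/5
V_2 = 14/25·E_1 + (4/5)²·V_1 = 1512/625;  E_2 = 48/25
V_3 = 14/25·E_2 + (4/5)²·V_2 = 40992/15625;  E_3 = 192/125
V_4 = 14/25·E_3 + (4/5)²·V_3 = 991872/390625;  E_4 = 768/625

991872/390625


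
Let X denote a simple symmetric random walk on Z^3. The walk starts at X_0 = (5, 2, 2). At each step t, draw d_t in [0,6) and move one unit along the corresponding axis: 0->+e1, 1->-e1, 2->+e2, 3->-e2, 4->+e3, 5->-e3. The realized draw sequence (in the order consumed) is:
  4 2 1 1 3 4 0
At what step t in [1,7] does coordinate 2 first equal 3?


t=0: X=(5, 2, 2), d=4 → +e3, X_1=(5, 2, 3)
t=1: X=(5, 2, 3), d=2 → +e2, X_2=(5, 3, 3)
t=2: X=(5, 3, 3), d=1 → -e1, X_3=(4, 3, 3)
t=3: X=(4, 3, 3), d=1 → -e1, X_4=(3, 3, 3)
t=4: X=(3, 3, 3), d=3 → -e2, X_5=(3, 2, 3)
t=5: X=(3, 2, 3), d=4 → +e3, X_6=(3, 2, 4)
t=6: X=(3, 2, 4), d=0 → +e1, X_7=(4, 2, 4)

2


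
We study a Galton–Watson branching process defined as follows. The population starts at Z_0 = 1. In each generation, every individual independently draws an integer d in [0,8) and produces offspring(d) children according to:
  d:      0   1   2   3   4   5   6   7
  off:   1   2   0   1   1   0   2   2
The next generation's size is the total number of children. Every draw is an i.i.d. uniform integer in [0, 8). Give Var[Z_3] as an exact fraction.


Outcome values over d=0..7: [1, 2, 0, 1, 1, 0, 2, 2]
Σy = 9, Σy² = 15, M = 8
μ = 9/8 = 9/8,  σ² = 15/8 − (9/8)² = 39/64
V_0 = 0, E_0 = 1
V_1 = 39/64·E_0 + (9/8)²·V_0 = 39/64;  E_1 = 9/8
V_2 = 39/64·E_1 + (9/8)²·V_1 = 5967/4096;  E_2 = 81/64
V_3 = 39/64·E_2 + (9/8)²·V_2 = 685503/262144;  E_3 = 729/512

685503/262144


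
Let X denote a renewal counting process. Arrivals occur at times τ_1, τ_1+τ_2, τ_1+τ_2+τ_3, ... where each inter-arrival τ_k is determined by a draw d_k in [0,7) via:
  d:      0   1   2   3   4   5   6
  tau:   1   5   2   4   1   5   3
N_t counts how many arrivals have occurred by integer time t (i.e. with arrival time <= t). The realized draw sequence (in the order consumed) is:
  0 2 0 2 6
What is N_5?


3

draw d_1=0: τ_1=1, arrival time A_1=1
draw d_2=2: τ_2=2, arrival time A_2=3
draw d_3=0: τ_3=1, arrival time A_3=4
draw d_4=2: τ_4=2, arrival time A_4=6
draw d_5=6: τ_5=3, arrival time A_5=9
N_t over t=0..5: 0:0 1:1 2:1 3:2 4:3 5:3


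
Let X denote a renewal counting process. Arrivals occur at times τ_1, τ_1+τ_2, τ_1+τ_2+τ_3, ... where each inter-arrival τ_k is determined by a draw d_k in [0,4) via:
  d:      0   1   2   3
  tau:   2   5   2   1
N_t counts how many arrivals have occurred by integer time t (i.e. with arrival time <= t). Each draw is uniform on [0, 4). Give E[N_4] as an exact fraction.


Inter-arrival values over d=0..3: [2, 5, 2, 1]
Each d has probability 1/4, so the pmf of τ is: f(1) = 1/4, f(2) = 1/2, f(5) = 1/4
Renewal equation for m(n) = E[N_n]: condition on τ_1 = k (if k <= n, one arrival plus a fresh copy on the remaining n−k steps): m(n) = F(n) + Σ_{k<=n} f(k)·m(n−k), where F(n) = P(τ <= n) and m(0) = 0
m(1) = F(1) = 1/4
m(2) = F(2) + f(1)·m(1) = 3/4 + 1/4·1/4 = 13/16
m(3) = F(3) + f(1)·m(2) + f(2)·m(1) = 3/4 + 1/4·13/16 + 1/2·1/4 = 69/64
m(4) = F(4) + f(1)·m(3) + f(2)·m(2) = 3/4 + 1/4·69/64 + 1/2·13/16 = 365/256
E[N_4] = m(4) = 365/256

365/256


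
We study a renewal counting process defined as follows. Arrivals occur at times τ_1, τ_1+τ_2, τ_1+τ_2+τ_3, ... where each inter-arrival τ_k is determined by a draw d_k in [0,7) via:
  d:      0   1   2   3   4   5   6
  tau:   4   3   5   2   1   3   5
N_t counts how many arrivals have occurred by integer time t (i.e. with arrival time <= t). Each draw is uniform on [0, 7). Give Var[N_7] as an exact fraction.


385032920348/678223072849

Inter-arrival values over d=0..6: [4, 3, 5, 2, 1, 3, 5]
Each d has probability 1/7, so the pmf of τ is: f(1) = 1/7, f(2) = 1/7, f(3) = 2/7, f(4) = 1/7, f(5) = 2/7
Let p_n(j) = P(N_n = j), with p_0 = [1]. Condition on τ_1: p_n(0) = P(τ > n), and for j >= 1, p_n(j) = Σ_{k<=n} f(k)·p_{n−k}(j−1)
p_1 = [6/7, 1/7]  (j = 0..1)
p_2 = [5/7, 13/49, 1/49]  (j = 0..2)
p_3 = [3/7, 25/49, 20/343, 1/343]  (j = 0..3)
p_4 = [2/7, 27/49, 52/343, 27/2401, 1/2401]  (j = 0..4)
p_5 = [0, 5/7, 85/343, 86/2401, 34/16807, 1/16807]  (j = 0..5)
p_6 = [0, 25/49, 139/343, 184/2401, 127/16807, 41/117649, 1/117649]  (j = 0..6)
p_7 = [0, 17/49, 165/343, 362/2401, 331/16807, 25/16807, 48/823543, 1/823543]  (j = 0..7)
E[N_7] = Σ j·p_7(j) = 1521843/823543;  E[N_7²] = Σ j²·p_7(j) = 3279779/823543
Var[N_7] = 3279779/823543 − (1521843/823543)² = 385032920348/678223072849


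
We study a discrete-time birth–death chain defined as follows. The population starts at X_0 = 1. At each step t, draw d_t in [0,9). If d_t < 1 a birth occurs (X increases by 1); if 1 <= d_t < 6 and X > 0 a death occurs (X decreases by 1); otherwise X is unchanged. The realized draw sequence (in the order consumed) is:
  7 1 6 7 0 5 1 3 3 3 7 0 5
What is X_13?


t=0: X=1, d=7 → hold, X_1=1
t=1: X=1, d=1 → death, X_2=0
t=2: X=0, d=6 → hold, X_3=0
t=3: X=0, d=7 → hold, X_4=0
t=4: X=0, d=0 → birth, X_5=1
t=5: X=1, d=5 → death, X_6=0
t=6: X=0, d=1 → hold, X_7=0
t=7: X=0, d=3 → hold, X_8=0
t=8: X=0, d=3 → hold, X_9=0
t=9: X=0, d=3 → hold, X_10=0
t=10: X=0, d=7 → hold, X_11=0
t=11: X=0, d=0 → birth, X_12=1
t=12: X=1, d=5 → death, X_13=0

0


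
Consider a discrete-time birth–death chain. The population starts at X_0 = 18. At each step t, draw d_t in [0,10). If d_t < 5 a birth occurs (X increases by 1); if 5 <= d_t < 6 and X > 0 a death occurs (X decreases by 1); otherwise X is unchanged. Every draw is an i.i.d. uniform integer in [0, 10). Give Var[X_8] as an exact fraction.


X can drop by at most 1 per step and X_0 = 18 > T = 8, so X_t >= 18 − t >= 10 > 0 for every t <= 8: the floor at 0 (the 'and X > 0' condition) never binds. Hence X_8 = X_0 + Σ_{t<8} Y_t with i.i.d. increments Y_t = y(d_t) ∈ {+1, −1, 0}.
Outcome values over d=0..9: [1, 1, 1, 1, 1, -1, 0, 0, 0, 0]
Σy = 4, Σy² = 6, M = 10
μ = 4/10 = 2/5,  σ² = 6/10 − (2/5)² = 11/25
Independent increments: Var[X_8] = 8·σ² = 8·(11/25) = 88/25

88/25


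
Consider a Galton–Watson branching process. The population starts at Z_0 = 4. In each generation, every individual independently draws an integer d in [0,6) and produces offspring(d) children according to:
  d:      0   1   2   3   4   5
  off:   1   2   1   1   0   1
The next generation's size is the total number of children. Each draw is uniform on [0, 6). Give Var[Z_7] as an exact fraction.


28/3

Outcome values over d=0..5: [1, 2, 1, 1, 0, 1]
Σy = 6, Σy² = 8, M = 6
μ = 6/6 = 1,  σ² = 8/6 − (1)² = 1/3
V_0 = 0, E_0 = 4
V_1 = 1/3·E_0 + (1)²·V_0 = 4/3;  E_1 = 4
V_2 = 1/3·E_1 + (1)²·V_1 = 8/3;  E_2 = 4
V_3 = 1/3·E_2 + (1)²·V_2 = 4;  E_3 = 4
V_4 = 1/3·E_3 + (1)²·V_3 = 16/3;  E_4 = 4
V_5 = 1/3·E_4 + (1)²·V_4 = 20/3;  E_5 = 4
V_6 = 1/3·E_5 + (1)²·V_5 = 8;  E_6 = 4
V_7 = 1/3·E_6 + (1)²·V_6 = 28/3;  E_7 = 4


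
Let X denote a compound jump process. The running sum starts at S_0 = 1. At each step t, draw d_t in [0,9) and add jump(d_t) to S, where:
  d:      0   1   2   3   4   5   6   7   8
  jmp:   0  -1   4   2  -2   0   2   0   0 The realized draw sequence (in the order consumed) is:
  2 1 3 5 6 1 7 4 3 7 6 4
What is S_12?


7

t=0: S=1, d=2, jump=4, S_1=5
t=1: S=5, d=1, jump=-1, S_2=4
t=2: S=4, d=3, jump=2, S_3=6
t=3: S=6, d=5, jump=0, S_4=6
t=4: S=6, d=6, jump=2, S_5=8
t=5: S=8, d=1, jump=-1, S_6=7
t=6: S=7, d=7, jump=0, S_7=7
t=7: S=7, d=4, jump=-2, S_8=5
t=8: S=5, d=3, jump=2, S_9=7
t=9: S=7, d=7, jump=0, S_10=7
t=10: S=7, d=6, jump=2, S_11=9
t=11: S=9, d=4, jump=-2, S_12=7


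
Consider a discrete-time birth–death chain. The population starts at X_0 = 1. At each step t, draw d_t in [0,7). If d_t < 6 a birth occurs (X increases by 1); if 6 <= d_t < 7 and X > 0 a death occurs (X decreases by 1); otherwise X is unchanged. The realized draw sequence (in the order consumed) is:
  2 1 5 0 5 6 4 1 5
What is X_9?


t=0: X=1, d=2 → birth, X_1=2
t=1: X=2, d=1 → birth, X_2=3
t=2: X=3, d=5 → birth, X_3=4
t=3: X=4, d=0 → birth, X_4=5
t=4: X=5, d=5 → birth, X_5=6
t=5: X=6, d=6 → death, X_6=5
t=6: X=5, d=4 → birth, X_7=6
t=7: X=6, d=1 → birth, X_8=7
t=8: X=7, d=5 → birth, X_9=8

8
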